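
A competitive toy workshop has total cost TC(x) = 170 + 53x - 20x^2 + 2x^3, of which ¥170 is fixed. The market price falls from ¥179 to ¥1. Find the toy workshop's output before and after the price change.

MC = 53 - 40x + 6x^2; the shutdown threshold is min AVC = ¥3 (at x = 5).
At P = ¥179 ≥ min AVC, set P = MC on the rising branch: x = 9.
At P = ¥1 < min AVC = ¥3, price no longer covers variable cost at any output, so the firm shuts down: x = 0.

Output falls from 9 to 0 (the firm shuts down)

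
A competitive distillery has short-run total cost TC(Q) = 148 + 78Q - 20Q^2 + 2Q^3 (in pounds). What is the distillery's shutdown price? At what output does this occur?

£28 per unit, at Q = 5

Short-run supply begins at min AVC. From VC = 78Q - 20Q^2 + 2Q^3, AVC = 78 - 20Q + 2Q^2.
At the minimum of AVC, MC = AVC. MC = 78 - 40Q + 6Q^2; setting MC = AVC gives 4Q^2 - 20Q = 0, so Q = 5. min AVC = 28.
So the shutdown price is £28.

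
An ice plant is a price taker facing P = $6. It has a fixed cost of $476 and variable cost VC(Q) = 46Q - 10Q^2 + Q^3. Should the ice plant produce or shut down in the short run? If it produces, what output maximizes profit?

Shut down

Variable cost is VC = 46Q - 10Q^2 + Q^3, so AVC = VC/Q = 46 - 10Q + Q^2 and MC = dTC/dQ = 46 - 20Q + 3Q^2.
AVC is minimized where dAVC/dQ = -10 + 2Q = 0, at Q = 5; min AVC = 46 - 10·5 + 5^2 = $21.
Since P = $6 < min AVC = $21, price fails to cover variable cost at any output.
Best response: produce nothing and absorb the $476 fixed cost.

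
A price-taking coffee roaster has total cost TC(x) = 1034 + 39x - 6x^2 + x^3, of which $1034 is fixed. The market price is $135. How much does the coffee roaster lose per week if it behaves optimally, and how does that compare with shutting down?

Profit = -$394 at x = 8

AVC = 39 - 6x + x^2 has its minimum $30 at x = 3; price $135 clears that bar, so the firm operates.
MC = 39 - 12x + 3x^2. Setting P = MC and taking the root on the rising branch gives x* = 8.
TR = 135·8 = 1080. TC = 1034 + 440 = 1474. Profit = 1080 − 1474 = -$394.
By producing, the firm covers all variable cost plus $640 of fixed cost; shutting down would lose the full $1034.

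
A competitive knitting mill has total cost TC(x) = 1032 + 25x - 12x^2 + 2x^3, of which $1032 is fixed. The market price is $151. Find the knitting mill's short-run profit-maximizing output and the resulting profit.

Profit = -$248 at x = 7

AVC = 25 - 12x + 2x^2 has its minimum $7 at x = 3; price $151 clears that bar, so the firm operates.
MC = 25 - 24x + 6x^2. Setting P = MC and taking the root on the rising branch gives x* = 7.
TR = 151·7 = 1057. TC = 1032 + 273 = 1305. Profit = 1057 − 1305 = -$248.
By producing, the firm covers all variable cost plus $784 of fixed cost; shutting down would lose the full $1032.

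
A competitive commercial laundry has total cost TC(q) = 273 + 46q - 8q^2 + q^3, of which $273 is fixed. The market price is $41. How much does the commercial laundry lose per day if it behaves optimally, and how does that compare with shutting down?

Profit = -$223 at q = 5

AVC = 46 - 8q + q^2; min AVC = $30 at q = 4. Since P = $41 ≥ min AVC, the firm produces.
MC = 46 - 16q + 3q^2. Setting P = MC and taking the root on the rising branch gives q* = 5.
TR = 41·5 = 205. TC = 273 + 155 = 428. Profit = 205 − 428 = -$223.
Shutting down would mean losing the fixed cost of $273, so operating at a loss of $223 is better by $50.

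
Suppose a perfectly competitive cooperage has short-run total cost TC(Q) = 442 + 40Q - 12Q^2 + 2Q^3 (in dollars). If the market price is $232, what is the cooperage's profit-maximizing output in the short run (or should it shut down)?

Strip out fixed cost: VC = 40Q - 12Q^2 + 2Q^3. Then AVC = 40 - 12Q + 2Q^2 and MC = 40 - 24Q + 6Q^2.
AVC is minimized where dAVC/dQ = -12 + 4Q = 0, at Q = 3; min AVC = 40 - 12·3 + 2·3^2 = $22.
P = $232 exceeds min AVC = $22, so the firm stays open.
Solving P = MC: -192 - 24Q + 6Q^2 = 0 ⇒ Q = -4 or 8. On the upward-sloping branch, Q* = 8.
Check: AVC at Q = 8 is $72 ≤ P, so revenue covers variable cost.
Profit = P·Q − TC = 232·8 − 1018 = $838.

Produce at Q = 8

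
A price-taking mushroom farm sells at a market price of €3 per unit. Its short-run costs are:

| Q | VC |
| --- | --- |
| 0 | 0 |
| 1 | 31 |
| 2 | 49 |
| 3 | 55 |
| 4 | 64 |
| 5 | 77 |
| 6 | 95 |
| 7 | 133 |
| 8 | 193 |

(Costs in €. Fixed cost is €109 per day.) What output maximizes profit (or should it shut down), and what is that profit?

Q = 0 (shut down); profit = -€109

Profit at each row (π = 3Q − TC): Q=0: -109; Q=1: -137; Q=2: -152; Q=3: -155; Q=4: -161; Q=5: -171; Q=6: -186; Q=7: -221; Q=8: -278.
Profit is highest at Q = 0. Equivalently, the lowest AVC in the table is 77/5 ≈ €15.40 at Q = 5, and P = €3 falls below it — price never covers variable cost, so the firm shuts down and loses only its fixed cost.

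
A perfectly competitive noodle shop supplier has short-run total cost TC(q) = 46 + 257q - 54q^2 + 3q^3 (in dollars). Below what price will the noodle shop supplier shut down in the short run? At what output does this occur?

The firm shuts down when price falls below the minimum of average variable cost. AVC = VC/q = 257 - 54q + 3q^2.
dAVC/dq = -54 + 6q = 0 gives q = 9. min AVC = 257 - 54·9 + 3·9^2 = 14.
The firm shuts down for any P below $14.

$14 per unit, at q = 9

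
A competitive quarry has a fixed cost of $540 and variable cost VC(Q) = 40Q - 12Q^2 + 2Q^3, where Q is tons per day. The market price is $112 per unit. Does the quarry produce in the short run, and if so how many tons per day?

Produce at Q = 6

From TC, MC = TC'(Q) = 40 - 24Q + 6Q^2 and AVC = VC/Q = 40 - 12Q + 2Q^2.
AVC hits its minimum where MC = AVC, at Q = 3, giving min AVC = 40 - 12·3 + 2·3^2 = $22.
P = $112 exceeds min AVC = $22, so the firm stays open.
Set P = MC: 112 = 40 - 24Q + 6Q^2 → -72 - 24Q + 6Q^2 = 0. The roots are Q = -2 and Q = 6; the profit-maximizing output is on the rising part of MC, so Q* = 6.
Check: AVC at Q = 6 is $40 ≤ P, so revenue covers variable cost.
Profit = P·Q − TC = 112·6 − 780 = -$108, a loss, but smaller than the $540 fixed cost the firm would lose by shutting down.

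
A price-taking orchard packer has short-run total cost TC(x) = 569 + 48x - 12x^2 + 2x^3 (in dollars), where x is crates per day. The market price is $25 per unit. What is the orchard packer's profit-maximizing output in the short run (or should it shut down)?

From TC, MC = TC'(x) = 48 - 24x + 6x^2 and AVC = VC/x = 48 - 12x + 2x^2.
AVC hits its minimum where MC = AVC, at x = 3, giving min AVC = 48 - 12·3 + 2·3^2 = $30.
With P < min AVC ($25 < $30), every unit sold adds to the loss.
Best response: produce nothing and absorb the $569 fixed cost.

Shut down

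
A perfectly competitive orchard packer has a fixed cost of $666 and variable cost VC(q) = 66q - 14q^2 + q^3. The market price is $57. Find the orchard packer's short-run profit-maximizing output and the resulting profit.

AVC = 66 - 14q + q^2; min AVC = $17 at q = 7. Since P = $57 ≥ min AVC, the firm produces.
MC = 66 - 28q + 3q^2. Setting P = MC and taking the root on the rising branch gives q* = 9.
TR = 57·9 = 513. TC = 666 + 189 = 855. Profit = 513 − 855 = -$342.
That loss of $342 beats the $666 the firm would lose by shutting down; producing recovers $324 of fixed cost.

Profit = -$342 at q = 9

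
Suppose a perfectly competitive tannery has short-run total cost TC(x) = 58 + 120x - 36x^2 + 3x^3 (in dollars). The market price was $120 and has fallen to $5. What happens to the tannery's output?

Output falls from 8 to 0 (the firm shuts down)

AVC = 120 - 36x + 3x^2, minimized at x = 6 where min AVC = $12. MC = 120 - 72x + 9x^2.
With P = $120 above the shutdown price, P = MC gives x = 8.
At P = $5 < min AVC = $12, price no longer covers variable cost at any output, so the firm shuts down: x = 0.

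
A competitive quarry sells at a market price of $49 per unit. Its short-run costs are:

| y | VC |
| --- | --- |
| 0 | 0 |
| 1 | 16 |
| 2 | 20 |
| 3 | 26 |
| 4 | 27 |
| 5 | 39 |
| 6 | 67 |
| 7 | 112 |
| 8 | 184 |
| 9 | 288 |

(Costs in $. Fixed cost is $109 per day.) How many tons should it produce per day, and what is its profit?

Compute π = P·y − TC at each output: y=0: -109; y=1: -76; y=2: -31; y=3: 12; y=4: 60; y=5: 97; y=6: 118; y=7: 122; y=8: 99; y=9: 44.
Profit is maximized at y = 7. AVC there is 112/7 = $16 ≤ P, so producing beats shutting down (which would give -$109).

y = 7; profit = $122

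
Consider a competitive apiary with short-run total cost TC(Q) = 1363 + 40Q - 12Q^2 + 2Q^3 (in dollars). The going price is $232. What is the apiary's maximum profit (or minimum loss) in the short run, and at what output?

Profit = -$83 at Q = 8

AVC = 40 - 12Q + 2Q^2; min AVC = $22 at Q = 3. Since P = $232 ≥ min AVC, the firm produces.
MC = 40 - 24Q + 6Q^2. Setting P = MC and taking the root on the rising branch gives Q* = 8.
TR = 232·8 = 1856. TC = 1363 + 576 = 1939. Profit = 1856 − 1939 = -$83.
Shutting down would mean losing the fixed cost of $1363, so operating at a loss of $83 is better by $1280.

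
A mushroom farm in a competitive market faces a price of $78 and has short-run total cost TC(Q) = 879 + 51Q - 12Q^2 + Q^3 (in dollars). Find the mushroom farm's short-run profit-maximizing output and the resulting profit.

AVC = 51 - 12Q + Q^2 has its minimum $15 at Q = 6; price $78 clears that bar, so the firm operates.
With MC = 51 - 24Q + 3Q^2, P = MC on the upward-sloping part at Q* = 9.
TR = 78·9 = 702. TC = 879 + 216 = 1095. Profit = 702 − 1095 = -$393.
Shutting down would mean losing the fixed cost of $879, so operating at a loss of $393 is better by $486.

Profit = -$393 at Q = 9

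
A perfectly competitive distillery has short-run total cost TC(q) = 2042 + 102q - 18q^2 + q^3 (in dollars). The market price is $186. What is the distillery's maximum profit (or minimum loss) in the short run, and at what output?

Profit = -$82 at q = 14

AVC = 102 - 18q + q^2; min AVC = $21 at q = 9. Since P = $186 ≥ min AVC, the firm produces.
MC = 102 - 36q + 3q^2. Setting P = MC and taking the root on the rising branch gives q* = 14.
TR = 186·14 = 2604. TC = 2042 + 644 = 2686. Profit = 2604 − 2686 = -$82.
Shutting down would mean losing the fixed cost of $2042, so operating at a loss of $82 is better by $1960.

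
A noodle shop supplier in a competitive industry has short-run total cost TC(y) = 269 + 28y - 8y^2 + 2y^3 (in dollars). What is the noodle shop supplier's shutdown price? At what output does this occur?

The shutdown price is the minimum of AVC. VC = 28y - 8y^2 + 2y^3, so AVC = 28 - 8y + 2y^2.
dAVC/dy = -8 + 4y = 0 gives y = 2. min AVC = 28 - 8·2 + 2·2^2 = 20.
So the shutdown price is $20.

$20 per unit, at y = 2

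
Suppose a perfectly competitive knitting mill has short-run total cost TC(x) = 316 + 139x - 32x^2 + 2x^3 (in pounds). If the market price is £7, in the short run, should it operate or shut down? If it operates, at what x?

Shut down

Strip out fixed cost: VC = 139x - 32x^2 + 2x^3. Then AVC = 139 - 32x + 2x^2 and MC = 139 - 64x + 6x^2.
AVC hits its minimum where MC = AVC, at x = 8, giving min AVC = 139 - 32·8 + 2·8^2 = £11.
With P < min AVC (£7 < £11), every unit sold adds to the loss.
The firm minimizes its loss by shutting down and losing only its fixed cost of £316.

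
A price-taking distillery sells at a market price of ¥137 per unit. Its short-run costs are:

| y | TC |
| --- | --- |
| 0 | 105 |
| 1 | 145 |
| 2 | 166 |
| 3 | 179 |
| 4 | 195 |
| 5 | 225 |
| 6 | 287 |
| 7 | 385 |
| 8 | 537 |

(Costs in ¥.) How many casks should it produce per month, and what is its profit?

y = 7; profit = ¥574

Compute π = P·y − TC at each output: y=0: -105; y=1: -8; y=2: 108; y=3: 232; y=4: 353; y=5: 460; y=6: 535; y=7: 574; y=8: 559.
Profit is maximized at y = 7. AVC there is 280/7 = ¥40 ≤ P, so producing beats shutting down (which would give -¥105).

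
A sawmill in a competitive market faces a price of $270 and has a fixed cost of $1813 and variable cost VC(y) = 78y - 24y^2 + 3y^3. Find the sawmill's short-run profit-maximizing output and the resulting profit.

AVC = 78 - 24y + 3y^2; min AVC = $30 at y = 4. Since P = $270 ≥ min AVC, the firm produces.
With MC = 78 - 48y + 9y^2, P = MC on the upward-sloping part at y* = 8.
TR = 270·8 = 2160. TC = 1813 + 624 = 2437. Profit = 2160 − 2437 = -$277.
By producing, the firm covers all variable cost plus $1536 of fixed cost; shutting down would lose the full $1813.

Profit = -$277 at y = 8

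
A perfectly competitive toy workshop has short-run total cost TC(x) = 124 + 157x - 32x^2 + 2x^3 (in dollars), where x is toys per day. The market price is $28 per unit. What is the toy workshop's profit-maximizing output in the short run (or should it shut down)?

Shut down

From TC, MC = TC'(x) = 157 - 64x + 6x^2 and AVC = VC/x = 157 - 32x + 2x^2.
AVC is minimized where dAVC/dx = -32 + 4x = 0, at x = 8; min AVC = 157 - 32·8 + 2·8^2 = $29.
P = $28 lies below min AVC = $29; no output level covers variable cost.
Best response: produce nothing and absorb the $124 fixed cost.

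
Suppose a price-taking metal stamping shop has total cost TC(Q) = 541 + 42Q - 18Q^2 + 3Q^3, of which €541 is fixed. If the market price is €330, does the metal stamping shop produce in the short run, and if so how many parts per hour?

Produce at Q = 8

From TC, MC = TC'(Q) = 42 - 36Q + 9Q^2 and AVC = VC/Q = 42 - 18Q + 3Q^2.
The AVC parabola has its vertex at Q = 18/6 = 3, where AVC = 42 - 18·3 + 3·3^2 = €15.
Because €330 ≥ €15, revenue can cover variable cost; the firm operates.
Solving P = MC: -288 - 36Q + 9Q^2 = 0 ⇒ Q = -4 or 8. On the upward-sloping branch, Q* = 8.
Check: AVC at Q = 8 is €90 ≤ P, so revenue covers variable cost.
Profit = P·Q − TC = 330·8 − 1261 = €1379.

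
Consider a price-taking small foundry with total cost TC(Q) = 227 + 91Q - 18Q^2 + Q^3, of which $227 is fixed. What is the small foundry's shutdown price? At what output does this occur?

$10 per unit, at Q = 9

The shutdown price is the minimum of AVC. VC = 91Q - 18Q^2 + Q^3, so AVC = 91 - 18Q + Q^2.
At the minimum of AVC, MC = AVC. MC = 91 - 36Q + 3Q^2; setting MC = AVC gives 2Q^2 - 18Q = 0, so Q = 9. min AVC = 10.
So the shutdown price is $10.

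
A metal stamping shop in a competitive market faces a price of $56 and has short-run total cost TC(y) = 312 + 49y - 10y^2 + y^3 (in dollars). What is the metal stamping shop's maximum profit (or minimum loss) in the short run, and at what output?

AVC = 49 - 10y + y^2 has its minimum $24 at y = 5; price $56 clears that bar, so the firm operates.
MC = 49 - 20y + 3y^2. Setting P = MC and taking the root on the rising branch gives y* = 7.
TR = 56·7 = 392. TC = 312 + 196 = 508. Profit = 392 − 508 = -$116.
Shutting down would mean losing the fixed cost of $312, so operating at a loss of $116 is better by $196.

Profit = -$116 at y = 7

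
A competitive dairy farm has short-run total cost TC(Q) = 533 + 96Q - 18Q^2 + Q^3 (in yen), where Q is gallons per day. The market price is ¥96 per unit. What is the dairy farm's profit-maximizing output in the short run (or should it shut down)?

Strip out fixed cost: VC = 96Q - 18Q^2 + Q^3. Then AVC = 96 - 18Q + Q^2 and MC = 96 - 36Q + 3Q^2.
AVC hits its minimum where MC = AVC, at Q = 9, giving min AVC = 96 - 18·9 + 9^2 = ¥15.
Since P = ¥96 ≥ min AVC = ¥15, price covers variable cost and the firm should produce.
Solving P = MC: -36Q + 3Q^2 = 0 ⇒ Q = 0 or 12. On the upward-sloping branch, Q* = 12.
Check: AVC at Q = 12 is ¥24 ≤ P, so revenue covers variable cost.
Profit = P·Q − TC = 96·12 − 821 = ¥331.

Produce at Q = 12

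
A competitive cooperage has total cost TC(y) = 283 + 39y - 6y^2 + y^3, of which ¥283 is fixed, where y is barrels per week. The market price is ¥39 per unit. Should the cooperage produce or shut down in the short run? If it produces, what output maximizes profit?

Variable cost is VC = 39y - 6y^2 + y^3, so AVC = VC/y = 39 - 6y + y^2 and MC = dTC/dy = 39 - 12y + 3y^2.
AVC hits its minimum where MC = AVC, at y = 3, giving min AVC = 39 - 6·3 + 3^2 = ¥30.
Since P = ¥39 ≥ min AVC = ¥30, price covers variable cost and the firm should produce.
Set P = MC: 39 = 39 - 12y + 3y^2 → -12y + 3y^2 = 0. The roots are y = 0 and y = 4; the profit-maximizing output is on the rising part of MC, so y* = 4.
Check: AVC at y = 4 is ¥31 ≤ P, so revenue covers variable cost.
Profit = P·y − TC = 39·4 − 407 = -¥251, a loss, but smaller than the ¥283 fixed cost the firm would lose by shutting down.

Produce at y = 4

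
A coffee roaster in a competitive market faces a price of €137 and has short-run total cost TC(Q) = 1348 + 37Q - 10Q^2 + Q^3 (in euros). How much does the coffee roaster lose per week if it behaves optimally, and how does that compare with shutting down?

Profit = -€348 at Q = 10

AVC = 37 - 10Q + Q^2 has its minimum €12 at Q = 5; price €137 clears that bar, so the firm operates.
With MC = 37 - 20Q + 3Q^2, P = MC on the upward-sloping part at Q* = 10.
TR = 137·10 = 1370. TC = 1348 + 370 = 1718. Profit = 1370 − 1718 = -€348.
That loss of €348 beats the €1348 the firm would lose by shutting down; producing recovers €1000 of fixed cost.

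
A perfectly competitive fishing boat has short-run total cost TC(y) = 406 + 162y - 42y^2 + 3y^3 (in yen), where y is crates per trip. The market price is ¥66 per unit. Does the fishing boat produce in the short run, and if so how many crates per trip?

From TC, MC = TC'(y) = 162 - 84y + 9y^2 and AVC = VC/y = 162 - 42y + 3y^2.
AVC hits its minimum where MC = AVC, at y = 7, giving min AVC = 162 - 42·7 + 3·7^2 = ¥15.
P = ¥66 exceeds min AVC = ¥15, so the firm stays open.
Set P = MC: 66 = 162 - 84y + 9y^2 → 96 - 84y + 9y^2 = 0. The roots are y = 4/3 and y = 8; the profit-maximizing output is on the rising part of MC, so y* = 8.
Check: AVC at y = 8 is ¥18 ≤ P, so revenue covers variable cost.
Profit = P·y − TC = 66·8 − 550 = -¥22, a loss, but smaller than the ¥406 fixed cost the firm would lose by shutting down.

Produce at y = 8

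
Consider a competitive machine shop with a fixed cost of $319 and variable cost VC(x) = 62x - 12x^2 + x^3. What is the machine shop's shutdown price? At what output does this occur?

The firm shuts down when price falls below the minimum of average variable cost. AVC = VC/x = 62 - 12x + x^2.
At the minimum of AVC, MC = AVC. MC = 62 - 24x + 3x^2; setting MC = AVC gives 2x^2 - 12x = 0, so x = 6. min AVC = 26.
So the shutdown price is $26.

$26 per unit, at x = 6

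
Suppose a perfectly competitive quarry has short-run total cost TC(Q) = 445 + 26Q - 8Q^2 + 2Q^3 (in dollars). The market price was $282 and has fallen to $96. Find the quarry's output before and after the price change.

Output falls from 8 to 5

MC = 26 - 16Q + 6Q^2; the shutdown threshold is min AVC = $18 (at Q = 2).
At P = $282 ≥ min AVC, set P = MC on the rising branch: Q = 8.
At P = $96 ≥ min AVC, set P = MC: Q = 5. The firm stays open but cuts output.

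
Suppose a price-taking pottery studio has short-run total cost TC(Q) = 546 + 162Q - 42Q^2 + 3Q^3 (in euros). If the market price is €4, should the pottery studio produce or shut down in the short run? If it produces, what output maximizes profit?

Shut down

Strip out fixed cost: VC = 162Q - 42Q^2 + 3Q^3. Then AVC = 162 - 42Q + 3Q^2 and MC = 162 - 84Q + 9Q^2.
AVC is minimized where dAVC/dQ = -42 + 6Q = 0, at Q = 7; min AVC = 162 - 42·7 + 3·7^2 = €15.
With P < min AVC (€4 < €15), every unit sold adds to the loss.
Shutting down limits the loss to fixed cost, €546.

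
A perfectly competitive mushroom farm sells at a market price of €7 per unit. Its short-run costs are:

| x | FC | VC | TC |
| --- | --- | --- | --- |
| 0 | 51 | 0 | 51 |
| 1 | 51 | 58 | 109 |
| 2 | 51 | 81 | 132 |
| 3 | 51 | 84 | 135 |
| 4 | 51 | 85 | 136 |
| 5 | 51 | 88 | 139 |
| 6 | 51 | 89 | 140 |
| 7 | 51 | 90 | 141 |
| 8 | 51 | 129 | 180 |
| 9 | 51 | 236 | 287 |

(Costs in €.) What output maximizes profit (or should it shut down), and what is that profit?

x = 0 (shut down); profit = -€51

Profit at each row (π = 7x − TC): x=0: -51; x=1: -102; x=2: -118; x=3: -114; x=4: -108; x=5: -104; x=6: -98; x=7: -92; x=8: -124; x=9: -224.
Profit is highest at x = 0. Equivalently, the lowest AVC in the table is 90/7 ≈ €12.86 at x = 7, and P = €7 falls below it — price never covers variable cost, so the firm shuts down and loses only its fixed cost.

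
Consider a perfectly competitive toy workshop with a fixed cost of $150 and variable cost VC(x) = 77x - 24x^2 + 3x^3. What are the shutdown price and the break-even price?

Shutdown price = $29; break-even price = $62

Shutdown price = min AVC. AVC = 77 - 24x + 3x^2, with vertex at x = 4 and minimum $29.
ATC = 150/x + 77 - 24x + 3x^2. Setting dATC/dx = −150/x^2 − 24 + 6x = 0 gives x = 5 (since 6·5^3 − 24·5^2 = 150).
min ATC = 150/5 + 77 − 24·5 + 3·5^2 = $62. That is the break-even price.
Between these two prices the firm operates at a loss; above $62 it earns a profit.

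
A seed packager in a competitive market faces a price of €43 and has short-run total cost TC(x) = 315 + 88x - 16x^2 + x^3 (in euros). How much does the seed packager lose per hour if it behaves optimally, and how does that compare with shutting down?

AVC = 88 - 16x + x^2 has its minimum €24 at x = 8; price €43 clears that bar, so the firm operates.
With MC = 88 - 32x + 3x^2, P = MC on the upward-sloping part at x* = 9.
TR = 43·9 = 387. TC = 315 + 225 = 540. Profit = 387 − 540 = -€153.
That loss of €153 beats the €315 the firm would lose by shutting down; producing recovers €162 of fixed cost.

Profit = -€153 at x = 9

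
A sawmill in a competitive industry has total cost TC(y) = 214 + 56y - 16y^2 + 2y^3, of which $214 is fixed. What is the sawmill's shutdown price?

$24 per unit

Short-run supply begins at min AVC. From VC = 56y - 16y^2 + 2y^3, AVC = 56 - 16y + 2y^2.
dAVC/dy = -16 + 4y = 0 gives y = 4. min AVC = 56 - 16·4 + 2·4^2 = 24.
The firm shuts down for any P below $24.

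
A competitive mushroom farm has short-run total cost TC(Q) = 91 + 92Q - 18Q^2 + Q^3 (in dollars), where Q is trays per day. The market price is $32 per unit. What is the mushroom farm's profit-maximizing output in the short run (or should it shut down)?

Produce at Q = 10

Strip out fixed cost: VC = 92Q - 18Q^2 + Q^3. Then AVC = 92 - 18Q + Q^2 and MC = 92 - 36Q + 3Q^2.
AVC hits its minimum where MC = AVC, at Q = 9, giving min AVC = 92 - 18·9 + 9^2 = $11.
Because $32 ≥ $11, revenue can cover variable cost; the firm operates.
Solving P = MC: 60 - 36Q + 3Q^2 = 0 ⇒ Q = 2 or 10. On the upward-sloping branch, Q* = 10.
Check: AVC at Q = 10 is $12 ≤ P, so revenue covers variable cost.
Profit = P·Q − TC = 32·10 − 211 = $109.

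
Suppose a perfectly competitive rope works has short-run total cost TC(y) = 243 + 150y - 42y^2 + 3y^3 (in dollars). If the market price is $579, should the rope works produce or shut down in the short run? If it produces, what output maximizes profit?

Produce at y = 13

Variable cost is VC = 150y - 42y^2 + 3y^3, so AVC = VC/y = 150 - 42y + 3y^2 and MC = dTC/dy = 150 - 84y + 9y^2.
AVC hits its minimum where MC = AVC, at y = 7, giving min AVC = 150 - 42·7 + 3·7^2 = $3.
Since P = $579 ≥ min AVC = $3, price covers variable cost and the firm should produce.
Solving P = MC: -429 - 84y + 9y^2 = 0 ⇒ y = -11/3 or 13. On the upward-sloping branch, y* = 13.
Check: AVC at y = 13 is $111 ≤ P, so revenue covers variable cost.
Profit = P·y − TC = 579·13 − 1686 = $5841.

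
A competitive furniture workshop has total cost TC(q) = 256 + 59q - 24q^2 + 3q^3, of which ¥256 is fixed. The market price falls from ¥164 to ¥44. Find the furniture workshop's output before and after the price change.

AVC = 59 - 24q + 3q^2, minimized at q = 4 where min AVC = ¥11. MC = 59 - 48q + 9q^2.
At P = ¥164 ≥ min AVC, set P = MC on the rising branch: q = 7.
At P = ¥44 ≥ min AVC, set P = MC: q = 5. The firm stays open but cuts output.

Output falls from 7 to 5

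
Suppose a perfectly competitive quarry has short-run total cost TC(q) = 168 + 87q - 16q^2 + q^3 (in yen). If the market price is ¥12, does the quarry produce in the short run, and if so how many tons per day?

Strip out fixed cost: VC = 87q - 16q^2 + q^3. Then AVC = 87 - 16q + q^2 and MC = 87 - 32q + 3q^2.
AVC hits its minimum where MC = AVC, at q = 8, giving min AVC = 87 - 16·8 + 8^2 = ¥23.
Since P = ¥12 < min AVC = ¥23, price fails to cover variable cost at any output.
Best response: produce nothing and absorb the ¥168 fixed cost.

Shut down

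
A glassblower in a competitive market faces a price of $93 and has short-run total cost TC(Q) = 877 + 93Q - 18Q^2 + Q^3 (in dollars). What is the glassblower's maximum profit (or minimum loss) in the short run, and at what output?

AVC = 93 - 18Q + Q^2 has its minimum $12 at Q = 9; price $93 clears that bar, so the firm operates.
With MC = 93 - 36Q + 3Q^2, P = MC on the upward-sloping part at Q* = 12.
TR = 93·12 = 1116. TC = 877 + 252 = 1129. Profit = 1116 − 1129 = -$13.
That loss of $13 beats the $877 the firm would lose by shutting down; producing recovers $864 of fixed cost.

Profit = -$13 at Q = 12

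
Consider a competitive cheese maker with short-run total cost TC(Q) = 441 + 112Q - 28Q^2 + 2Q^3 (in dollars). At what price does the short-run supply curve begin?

$14 per unit

The firm shuts down when price falls below the minimum of average variable cost. AVC = VC/Q = 112 - 28Q + 2Q^2.
At the minimum of AVC, MC = AVC. MC = 112 - 56Q + 6Q^2; setting MC = AVC gives 4Q^2 - 28Q = 0, so Q = 7. min AVC = 14.
For P < $14 the firm produces nothing.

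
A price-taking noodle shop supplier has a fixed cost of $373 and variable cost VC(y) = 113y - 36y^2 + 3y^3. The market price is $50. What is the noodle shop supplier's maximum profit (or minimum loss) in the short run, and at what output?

Profit = -$79 at y = 7

AVC = 113 - 36y + 3y^2 has its minimum $5 at y = 6; price $50 clears that bar, so the firm operates.
MC = 113 - 72y + 9y^2. Setting P = MC and taking the root on the rising branch gives y* = 7.
TR = 50·7 = 350. TC = 373 + 56 = 429. Profit = 350 − 429 = -$79.
Shutting down would mean losing the fixed cost of $373, so operating at a loss of $79 is better by $294.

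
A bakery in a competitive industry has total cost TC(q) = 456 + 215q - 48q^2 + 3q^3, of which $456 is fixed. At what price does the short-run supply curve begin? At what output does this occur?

$23 per unit, at q = 8

Short-run supply begins at min AVC. From VC = 215q - 48q^2 + 3q^3, AVC = 215 - 48q + 3q^2.
At the minimum of AVC, MC = AVC. MC = 215 - 96q + 9q^2; setting MC = AVC gives 6q^2 - 48q = 0, so q = 8. min AVC = 23.
So the shutdown price is $23.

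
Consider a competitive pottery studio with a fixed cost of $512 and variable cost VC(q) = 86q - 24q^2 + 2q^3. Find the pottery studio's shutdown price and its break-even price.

Shutdown price = min AVC. AVC = 86 - 24q + 2q^2, with vertex at q = 6 and minimum $14.
ATC = 512/q + 86 - 24q + 2q^2. Setting dATC/dq = −512/q^2 − 24 + 4q = 0 gives q = 8 (since 4·8^3 − 24·8^2 = 512).
min ATC = 512/8 + 86 − 24·8 + 2·8^2 = $86. That is the break-even price.
For $14 ≤ P < $86 the firm produces at a loss; below $14 it shuts down.

Shutdown price = $14; break-even price = $86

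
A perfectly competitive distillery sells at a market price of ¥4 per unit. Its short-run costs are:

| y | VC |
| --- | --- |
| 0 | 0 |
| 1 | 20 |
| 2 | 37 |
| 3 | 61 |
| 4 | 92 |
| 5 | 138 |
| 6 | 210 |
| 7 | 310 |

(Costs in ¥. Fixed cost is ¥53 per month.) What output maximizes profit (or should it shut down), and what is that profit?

y = 0 (shut down); profit = -¥53

Tabulate TR − TC: y=0: -53; y=1: -69; y=2: -82; y=3: -102; y=4: -129; y=5: -171; y=6: -239; y=7: -335.
Profit is highest at y = 0. Equivalently, the lowest AVC in the table is 37/2 ≈ ¥18.50 at y = 2, and P = ¥4 falls below it — price never covers variable cost, so the firm shuts down and loses only its fixed cost.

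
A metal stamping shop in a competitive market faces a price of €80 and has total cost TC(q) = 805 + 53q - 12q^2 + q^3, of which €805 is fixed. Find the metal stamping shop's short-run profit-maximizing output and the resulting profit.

Profit = -€319 at q = 9

AVC = 53 - 12q + q^2; min AVC = €17 at q = 6. Since P = €80 ≥ min AVC, the firm produces.
MC = 53 - 24q + 3q^2. Setting P = MC and taking the root on the rising branch gives q* = 9.
TR = 80·9 = 720. TC = 805 + 234 = 1039. Profit = 720 − 1039 = -€319.
That loss of €319 beats the €805 the firm would lose by shutting down; producing recovers €486 of fixed cost.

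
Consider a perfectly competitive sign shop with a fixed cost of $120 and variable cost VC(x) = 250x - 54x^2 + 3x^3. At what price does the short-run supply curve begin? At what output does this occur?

$7 per unit, at x = 9

The shutdown price is the minimum of AVC. VC = 250x - 54x^2 + 3x^3, so AVC = 250 - 54x + 3x^2.
dAVC/dx = -54 + 6x = 0 gives x = 9. min AVC = 250 - 54·9 + 3·9^2 = 7.
So the shutdown price is $7.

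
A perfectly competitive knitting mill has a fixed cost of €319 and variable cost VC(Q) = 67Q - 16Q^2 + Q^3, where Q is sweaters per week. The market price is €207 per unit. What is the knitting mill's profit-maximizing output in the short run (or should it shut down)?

Strip out fixed cost: VC = 67Q - 16Q^2 + Q^3. Then AVC = 67 - 16Q + Q^2 and MC = 67 - 32Q + 3Q^2.
The AVC parabola has its vertex at Q = 16/2 = 8, where AVC = 67 - 16·8 + 8^2 = €3.
Since P = €207 ≥ min AVC = €3, price covers variable cost and the firm should produce.
Set P = MC: 207 = 67 - 32Q + 3Q^2 → -140 - 32Q + 3Q^2 = 0. The roots are Q = -10/3 and Q = 14; the profit-maximizing output is on the rising part of MC, so Q* = 14.
Check: AVC at Q = 14 is €39 ≤ P, so revenue covers variable cost.
Profit = P·Q − TC = 207·14 − 865 = €2033.

Produce at Q = 14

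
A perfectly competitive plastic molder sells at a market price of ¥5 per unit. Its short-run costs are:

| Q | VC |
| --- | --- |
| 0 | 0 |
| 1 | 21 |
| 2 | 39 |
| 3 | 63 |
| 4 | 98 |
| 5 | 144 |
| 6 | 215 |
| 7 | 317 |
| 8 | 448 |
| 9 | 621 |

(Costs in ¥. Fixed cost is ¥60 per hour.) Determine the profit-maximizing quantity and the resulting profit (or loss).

Q = 0 (shut down); profit = -¥60

Tabulate TR − TC: Q=0: -60; Q=1: -76; Q=2: -89; Q=3: -108; Q=4: -138; Q=5: -179; Q=6: -245; Q=7: -342; Q=8: -468; Q=9: -636.
Profit is highest at Q = 0. Equivalently, the lowest AVC in the table is 39/2 ≈ ¥19.50 at Q = 2, and P = ¥5 falls below it — price never covers variable cost, so the firm shuts down and loses only its fixed cost.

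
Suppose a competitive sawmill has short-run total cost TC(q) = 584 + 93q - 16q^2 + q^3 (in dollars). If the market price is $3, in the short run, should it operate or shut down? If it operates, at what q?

Shut down

Strip out fixed cost: VC = 93q - 16q^2 + q^3. Then AVC = 93 - 16q + q^2 and MC = 93 - 32q + 3q^2.
AVC hits its minimum where MC = AVC, at q = 8, giving min AVC = 93 - 16·8 + 8^2 = $29.
With P < min AVC ($3 < $29), every unit sold adds to the loss.
Best response: produce nothing and absorb the $584 fixed cost.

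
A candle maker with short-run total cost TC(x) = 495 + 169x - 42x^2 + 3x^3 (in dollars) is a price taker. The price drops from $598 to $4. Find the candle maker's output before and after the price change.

Output falls from 13 to 0 (the firm shuts down)

AVC = 169 - 42x + 3x^2, minimized at x = 7 where min AVC = $22. MC = 169 - 84x + 9x^2.
With P = $598 above the shutdown price, P = MC gives x = 13.
At P = $4 < min AVC = $22, price no longer covers variable cost at any output, so the firm shuts down: x = 0.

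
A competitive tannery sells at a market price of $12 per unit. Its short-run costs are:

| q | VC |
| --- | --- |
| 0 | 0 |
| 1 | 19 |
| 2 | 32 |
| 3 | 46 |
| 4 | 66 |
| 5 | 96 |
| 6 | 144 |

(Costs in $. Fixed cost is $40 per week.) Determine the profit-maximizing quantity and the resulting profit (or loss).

Profit at each row (π = 12q − TC): q=0: -40; q=1: -47; q=2: -48; q=3: -50; q=4: -58; q=5: -76; q=6: -112.
Profit is highest at q = 0. Equivalently, the lowest AVC in the table is 46/3 ≈ $15.33 at q = 3, and P = $12 falls below it — price never covers variable cost, so the firm shuts down and loses only its fixed cost.

q = 0 (shut down); profit = -$40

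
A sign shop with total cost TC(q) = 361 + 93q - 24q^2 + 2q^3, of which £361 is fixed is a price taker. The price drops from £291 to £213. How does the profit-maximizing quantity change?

AVC = 93 - 24q + 2q^2, minimized at q = 6 where min AVC = £21. MC = 93 - 48q + 6q^2.
With P = £291 above the shutdown price, P = MC gives q = 11.
At P = £213 ≥ min AVC, set P = MC: q = 10. The firm stays open but cuts output.

Output falls from 11 to 10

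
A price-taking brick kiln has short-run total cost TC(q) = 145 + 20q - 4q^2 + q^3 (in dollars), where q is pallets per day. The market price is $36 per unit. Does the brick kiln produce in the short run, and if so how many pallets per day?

Variable cost is VC = 20q - 4q^2 + q^3, so AVC = VC/q = 20 - 4q + q^2 and MC = dTC/dq = 20 - 8q + 3q^2.
The AVC parabola has its vertex at q = 4/2 = 2, where AVC = 20 - 4·2 + 2^2 = $16.
Because $36 ≥ $16, revenue can cover variable cost; the firm operates.
Set P = MC: 36 = 20 - 8q + 3q^2 → -16 - 8q + 3q^2 = 0. The roots are q = -4/3 and q = 4; the profit-maximizing output is on the rising part of MC, so q* = 4.
Check: AVC at q = 4 is $20 ≤ P, so revenue covers variable cost.
Profit = P·q − TC = 36·4 − 225 = -$81, a loss, but smaller than the $145 fixed cost the firm would lose by shutting down.

Produce at q = 4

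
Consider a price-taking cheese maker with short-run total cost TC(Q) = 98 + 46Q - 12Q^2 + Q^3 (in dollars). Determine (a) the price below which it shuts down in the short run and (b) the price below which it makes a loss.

Shutdown price = min AVC. AVC = 46 - 12Q + Q^2, with vertex at Q = 6 and minimum $10.
ATC = 98/Q + 46 - 12Q + Q^2. Setting dATC/dQ = −98/Q^2 − 12 + 2Q = 0 gives Q = 7 (since 2·7^3 − 12·7^2 = 98).
min ATC = 98/7 + 46 − 12·7 + 7^2 = $25. That is the break-even price.
For $10 ≤ P < $25 the firm produces at a loss; below $10 it shuts down.

Shutdown price = $10; break-even price = $25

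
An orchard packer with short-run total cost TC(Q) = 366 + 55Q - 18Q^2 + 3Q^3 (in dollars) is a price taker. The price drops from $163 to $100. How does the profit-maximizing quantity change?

AVC = 55 - 18Q + 3Q^2, minimized at Q = 3 where min AVC = $28. MC = 55 - 36Q + 9Q^2.
At P = $163 ≥ min AVC, set P = MC on the rising branch: Q = 6.
At P = $100 ≥ min AVC, set P = MC: Q = 5. The firm stays open but cuts output.

Output falls from 6 to 5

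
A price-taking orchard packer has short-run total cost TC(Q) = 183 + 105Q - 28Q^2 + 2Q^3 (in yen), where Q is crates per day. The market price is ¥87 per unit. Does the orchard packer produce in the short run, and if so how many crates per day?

Strip out fixed cost: VC = 105Q - 28Q^2 + 2Q^3. Then AVC = 105 - 28Q + 2Q^2 and MC = 105 - 56Q + 6Q^2.
AVC is minimized where dAVC/dQ = -28 + 4Q = 0, at Q = 7; min AVC = 105 - 28·7 + 2·7^2 = ¥7.
Since P = ¥87 ≥ min AVC = ¥7, price covers variable cost and the firm should produce.
Set P = MC: 87 = 105 - 56Q + 6Q^2 → 18 - 56Q + 6Q^2 = 0. The roots are Q = 1/3 and Q = 9; the profit-maximizing output is on the rising part of MC, so Q* = 9.
Check: AVC at Q = 9 is ¥15 ≤ P, so revenue covers variable cost.
Profit = P·Q − TC = 87·9 − 318 = ¥465.

Produce at Q = 9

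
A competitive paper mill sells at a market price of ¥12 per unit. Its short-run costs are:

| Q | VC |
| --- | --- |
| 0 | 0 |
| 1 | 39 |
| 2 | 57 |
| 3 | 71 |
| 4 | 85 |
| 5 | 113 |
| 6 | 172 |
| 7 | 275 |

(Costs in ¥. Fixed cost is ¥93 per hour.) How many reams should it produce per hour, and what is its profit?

Tabulate TR − TC: Q=0: -93; Q=1: -120; Q=2: -126; Q=3: -128; Q=4: -130; Q=5: -146; Q=6: -193; Q=7: -284.
Profit is highest at Q = 0. Equivalently, the lowest AVC in the table is 85/4 ≈ ¥21.25 at Q = 4, and P = ¥12 falls below it — price never covers variable cost, so the firm shuts down and loses only its fixed cost.

Q = 0 (shut down); profit = -¥93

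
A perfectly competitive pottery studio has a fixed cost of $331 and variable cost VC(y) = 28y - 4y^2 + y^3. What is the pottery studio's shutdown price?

$24 per unit

The firm shuts down when price falls below the minimum of average variable cost. AVC = VC/y = 28 - 4y + y^2.
At the minimum of AVC, MC = AVC. MC = 28 - 8y + 3y^2; setting MC = AVC gives 2y^2 - 4y = 0, so y = 2. min AVC = 24.
For P < $24 the firm produces nothing.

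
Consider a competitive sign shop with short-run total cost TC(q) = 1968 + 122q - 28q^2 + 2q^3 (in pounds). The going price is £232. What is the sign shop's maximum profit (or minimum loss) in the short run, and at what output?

Profit = -£32 at q = 11

AVC = 122 - 28q + 2q^2; min AVC = £24 at q = 7. Since P = £232 ≥ min AVC, the firm produces.
With MC = 122 - 56q + 6q^2, P = MC on the upward-sloping part at q* = 11.
TR = 232·11 = 2552. TC = 1968 + 616 = 2584. Profit = 2552 − 2584 = -£32.
That loss of £32 beats the £1968 the firm would lose by shutting down; producing recovers £1936 of fixed cost.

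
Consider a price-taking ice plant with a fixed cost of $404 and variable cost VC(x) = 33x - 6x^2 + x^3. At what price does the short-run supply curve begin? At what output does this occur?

The firm shuts down when price falls below the minimum of average variable cost. AVC = VC/x = 33 - 6x + x^2.
At the minimum of AVC, MC = AVC. MC = 33 - 12x + 3x^2; setting MC = AVC gives 2x^2 - 6x = 0, so x = 3. min AVC = 24.
So the shutdown price is $24.

$24 per unit, at x = 3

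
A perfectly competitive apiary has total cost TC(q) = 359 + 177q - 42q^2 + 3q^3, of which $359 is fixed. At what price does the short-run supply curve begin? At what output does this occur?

$30 per unit, at q = 7

The firm shuts down when price falls below the minimum of average variable cost. AVC = VC/q = 177 - 42q + 3q^2.
dAVC/dq = -42 + 6q = 0 gives q = 7. min AVC = 177 - 42·7 + 3·7^2 = 30.
So the shutdown price is $30.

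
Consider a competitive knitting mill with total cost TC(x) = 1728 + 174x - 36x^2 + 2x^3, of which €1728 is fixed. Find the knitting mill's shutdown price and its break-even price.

Shutdown price = min AVC. AVC = 174 - 36x + 2x^2, with vertex at x = 9 and minimum €12.
ATC = 1728/x + 174 - 36x + 2x^2. Setting dATC/dx = −1728/x^2 − 36 + 4x = 0 gives x = 12 (since 4·12^3 − 36·12^2 = 1728).
min ATC = 1728/12 + 174 − 36·12 + 2·12^2 = €174. That is the break-even price.
For €12 ≤ P < €174 the firm produces at a loss; below €12 it shuts down.

Shutdown price = €12; break-even price = €174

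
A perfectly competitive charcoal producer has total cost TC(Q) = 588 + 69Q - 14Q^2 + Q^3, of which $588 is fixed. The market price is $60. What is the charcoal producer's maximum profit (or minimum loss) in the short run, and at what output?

AVC = 69 - 14Q + Q^2; min AVC = $20 at Q = 7. Since P = $60 ≥ min AVC, the firm produces.
With MC = 69 - 28Q + 3Q^2, P = MC on the upward-sloping part at Q* = 9.
TR = 60·9 = 540. TC = 588 + 216 = 804. Profit = 540 − 804 = -$264.
Shutting down would mean losing the fixed cost of $588, so operating at a loss of $264 is better by $324.

Profit = -$264 at Q = 9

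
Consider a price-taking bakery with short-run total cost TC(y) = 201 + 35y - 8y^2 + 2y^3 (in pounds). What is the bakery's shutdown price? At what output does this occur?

£27 per unit, at y = 2

The shutdown price is the minimum of AVC. VC = 35y - 8y^2 + 2y^3, so AVC = 35 - 8y + 2y^2.
dAVC/dy = -8 + 4y = 0 gives y = 2. min AVC = 35 - 8·2 + 2·2^2 = 27.
For P < £27 the firm produces nothing.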